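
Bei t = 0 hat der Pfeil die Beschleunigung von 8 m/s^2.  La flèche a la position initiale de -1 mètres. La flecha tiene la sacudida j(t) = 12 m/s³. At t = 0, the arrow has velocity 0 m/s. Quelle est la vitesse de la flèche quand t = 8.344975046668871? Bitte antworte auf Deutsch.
Um dies zu lösen, müssen wir 2 Integrale unserer Gleichung für den Ruck j(t) = 12 finden. Mit ∫j(t)dt und Anwendung von a(0) = 8, finden wir a(t) = 12·t + 8. Das Integral von der Beschleunigung ist die Geschwindigkeit. Mit v(0) = 0 erhalten wir v(t) = 2·t·(3·t + 4). Mit v(t) = 2·t·(3·t + 4) und Einsetzen von t = 8.344975046668871, finden wir v = 484.591451550508.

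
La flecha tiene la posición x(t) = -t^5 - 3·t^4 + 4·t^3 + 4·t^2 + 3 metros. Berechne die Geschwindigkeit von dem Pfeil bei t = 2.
Um dies zu lösen, müssen wir 1 Ableitung unserer Gleichung für die Position x(t) = -t^5 - 3·t^4 + 4·t^3 + 4·t^2 + 3 nehmen. Mit d/dt von x(t) finden wir v(t) = -5·t^4 - 12·t^3 + 12·t^2 + 8·t. Wir haben die Geschwindigkeit v(t) = -5·t^4 - 12·t^3 + 12·t^2 + 8·t. Durch Einsetzen von t = 2: v(2) = -112.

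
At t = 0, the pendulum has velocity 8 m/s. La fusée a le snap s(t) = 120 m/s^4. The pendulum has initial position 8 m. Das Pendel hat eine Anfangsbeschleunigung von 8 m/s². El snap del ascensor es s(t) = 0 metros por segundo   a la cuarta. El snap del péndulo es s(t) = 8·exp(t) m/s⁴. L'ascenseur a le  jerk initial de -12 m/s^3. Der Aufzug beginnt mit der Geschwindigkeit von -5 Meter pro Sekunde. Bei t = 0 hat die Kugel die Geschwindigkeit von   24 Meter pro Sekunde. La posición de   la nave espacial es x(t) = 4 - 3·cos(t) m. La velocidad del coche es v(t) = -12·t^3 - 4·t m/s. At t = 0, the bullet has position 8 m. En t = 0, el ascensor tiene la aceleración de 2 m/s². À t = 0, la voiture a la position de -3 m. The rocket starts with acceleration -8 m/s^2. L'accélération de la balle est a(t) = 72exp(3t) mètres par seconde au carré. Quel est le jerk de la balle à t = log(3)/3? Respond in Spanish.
Partiendo de la aceleración a(t) = 72·exp(3·t), tomamos 1 derivada. La derivada de la aceleración da la sacudida: j(t) = 216·exp(3·t). Usando j(t) = 216·exp(3·t) y sustituyendo t = log(3)/3, encontramos j = 648.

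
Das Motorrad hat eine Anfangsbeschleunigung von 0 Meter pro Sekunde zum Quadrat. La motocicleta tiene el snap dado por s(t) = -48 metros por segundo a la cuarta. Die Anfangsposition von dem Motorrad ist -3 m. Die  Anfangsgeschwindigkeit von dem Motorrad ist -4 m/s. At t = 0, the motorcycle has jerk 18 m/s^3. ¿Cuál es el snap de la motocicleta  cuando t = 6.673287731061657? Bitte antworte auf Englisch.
From the given snap equation s(t) = -48, we substitute t = 6.673287731061657 to get s = -48.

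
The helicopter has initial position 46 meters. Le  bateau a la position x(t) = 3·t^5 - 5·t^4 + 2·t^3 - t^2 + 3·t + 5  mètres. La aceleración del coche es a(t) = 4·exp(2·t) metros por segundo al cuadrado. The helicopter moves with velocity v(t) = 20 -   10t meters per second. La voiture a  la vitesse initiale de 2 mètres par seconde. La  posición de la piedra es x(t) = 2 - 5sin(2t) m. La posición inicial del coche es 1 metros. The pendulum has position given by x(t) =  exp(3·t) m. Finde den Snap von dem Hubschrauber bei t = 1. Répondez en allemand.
Um dies zu lösen, müssen wir 3 Ableitungen unserer Gleichung für die Geschwindigkeit v(t) = 20 - 10·t nehmen. Die Ableitung von der Geschwindigkeit ergibt die Beschleunigung: a(t) = -10. Mit d/dt von a(t) finden wir j(t) = 0. Die Ableitung von dem Ruck ergibt den Snap: s(t) = 0. Wir haben den Snap s(t) = 0. Durch Einsetzen von t = 1: s(1) = 0.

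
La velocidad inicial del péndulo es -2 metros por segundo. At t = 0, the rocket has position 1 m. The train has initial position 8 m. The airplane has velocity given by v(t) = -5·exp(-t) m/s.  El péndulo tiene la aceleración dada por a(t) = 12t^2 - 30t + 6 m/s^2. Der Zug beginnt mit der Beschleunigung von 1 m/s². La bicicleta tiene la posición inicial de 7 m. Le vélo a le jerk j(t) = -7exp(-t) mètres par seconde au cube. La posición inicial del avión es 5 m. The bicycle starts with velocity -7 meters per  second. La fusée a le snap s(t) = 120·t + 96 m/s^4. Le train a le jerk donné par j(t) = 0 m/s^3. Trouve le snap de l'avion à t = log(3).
En partant de la vitesse v(t) = -5·exp(-t), nous prenons 3 dérivées. En prenant d/dt de v(t), nous trouvons a(t) = 5·exp(-t). En dérivant l'accélération, nous obtenons le jerk: j(t) = -5·exp(-t). En dérivant le jerk, nous obtenons le snap: s(t) = 5·exp(-t). Nous avons le snap s(t) = 5·exp(-t). En substituant t = log(3): s(log(3)) = 5/3.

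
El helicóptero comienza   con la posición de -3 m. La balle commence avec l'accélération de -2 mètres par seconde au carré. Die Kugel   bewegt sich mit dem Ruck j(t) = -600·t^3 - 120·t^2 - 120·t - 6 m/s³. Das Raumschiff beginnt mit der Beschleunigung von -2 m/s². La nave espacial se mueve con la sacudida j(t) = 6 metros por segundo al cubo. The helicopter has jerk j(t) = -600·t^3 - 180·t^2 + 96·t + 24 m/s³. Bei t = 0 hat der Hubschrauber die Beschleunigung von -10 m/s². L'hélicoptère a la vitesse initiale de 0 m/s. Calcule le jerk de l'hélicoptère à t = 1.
De l'équation du jerk j(t) = -600·t^3 - 180·t^2 + 96·t + 24, nous substituons t = 1 pour obtenir j = -660.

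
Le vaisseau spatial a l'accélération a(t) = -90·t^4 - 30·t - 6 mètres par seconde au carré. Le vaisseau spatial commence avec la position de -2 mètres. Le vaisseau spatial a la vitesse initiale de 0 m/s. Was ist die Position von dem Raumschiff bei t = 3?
Ausgehend von der Beschleunigung a(t) = -90·t^4 - 30·t - 6, nehmen wir 2 Stammfunktionen. Das Integral von der Beschleunigung, mit v(0) = 0, ergibt die Geschwindigkeit: v(t) = 3·t·(-6·t^4 - 5·t - 2). Die Stammfunktion von der Geschwindigkeit ist die Position. Mit x(0) = -2 erhalten wir x(t) = -3·t^6 - 5·t^3 - 3·t^2 - 2. Aus der Gleichung für die Position x(t) = -3·t^6 - 5·t^3 - 3·t^2 - 2, setzen wir t = 3 ein und erhalten x = -2351.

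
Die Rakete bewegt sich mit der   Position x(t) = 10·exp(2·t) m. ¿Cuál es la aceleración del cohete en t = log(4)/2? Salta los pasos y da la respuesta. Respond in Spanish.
En t = log(4)/2, a = 160.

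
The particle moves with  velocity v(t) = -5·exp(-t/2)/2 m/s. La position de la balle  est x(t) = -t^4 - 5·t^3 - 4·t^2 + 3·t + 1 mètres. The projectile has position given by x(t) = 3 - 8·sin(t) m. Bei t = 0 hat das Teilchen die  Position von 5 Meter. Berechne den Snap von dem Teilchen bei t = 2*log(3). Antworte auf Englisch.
Starting from velocity v(t) = -5·exp(-t/2)/2, we take 3 derivatives. The derivative of velocity gives acceleration: a(t) = 5·exp(-t/2)/4. Taking d/dt of a(t), we find j(t) = -5·exp(-t/2)/8. The derivative of jerk gives snap: s(t) = 5·exp(-t/2)/16. Using s(t) = 5·exp(-t/2)/16 and substituting t = 2*log(3), we find s = 5/48.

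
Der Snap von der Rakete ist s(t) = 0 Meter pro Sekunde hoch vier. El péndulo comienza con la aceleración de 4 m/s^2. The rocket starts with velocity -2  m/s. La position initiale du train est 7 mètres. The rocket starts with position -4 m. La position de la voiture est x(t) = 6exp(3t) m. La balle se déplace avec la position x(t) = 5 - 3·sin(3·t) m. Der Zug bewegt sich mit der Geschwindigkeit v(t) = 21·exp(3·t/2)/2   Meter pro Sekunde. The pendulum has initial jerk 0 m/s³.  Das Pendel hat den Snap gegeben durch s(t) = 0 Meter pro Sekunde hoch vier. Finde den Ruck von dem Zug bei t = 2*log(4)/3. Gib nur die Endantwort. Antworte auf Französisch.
À t = 2*log(4)/3, j = 189/2.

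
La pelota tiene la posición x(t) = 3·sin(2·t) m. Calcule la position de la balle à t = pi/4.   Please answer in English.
From the given position equation x(t) = 3·sin(2·t), we substitute t = pi/4 to get x = 3.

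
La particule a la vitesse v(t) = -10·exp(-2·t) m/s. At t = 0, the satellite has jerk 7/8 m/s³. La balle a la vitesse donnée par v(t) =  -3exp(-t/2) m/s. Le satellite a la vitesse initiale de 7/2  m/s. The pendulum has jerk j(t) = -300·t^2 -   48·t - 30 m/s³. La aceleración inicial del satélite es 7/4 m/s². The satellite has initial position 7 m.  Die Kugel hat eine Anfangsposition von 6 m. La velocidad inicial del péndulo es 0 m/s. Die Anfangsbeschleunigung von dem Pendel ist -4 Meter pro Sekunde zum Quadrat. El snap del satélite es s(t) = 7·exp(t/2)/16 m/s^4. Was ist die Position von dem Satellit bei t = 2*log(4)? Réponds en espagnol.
Necesitamos integrar nuestra ecuación del snap s(t) = 7·exp(t/2)/16 4 veces. Integrando el snap y usando la condición inicial j(0) = 7/8, obtenemos j(t) = 7·exp(t/2)/8. Tomando ∫j(t)dt y aplicando a(0) = 7/4, encontramos a(t) = 7·exp(t/2)/4. Tomando ∫a(t)dt y aplicando v(0) = 7/2, encontramos v(t) = 7·exp(t/2)/2. La antiderivada de la velocidad, con x(0) = 7, da la posición: x(t) = 7·exp(t/2). De la ecuación de la posición x(t) = 7·exp(t/2), sustituimos t = 2*log(4) para obtener x = 28.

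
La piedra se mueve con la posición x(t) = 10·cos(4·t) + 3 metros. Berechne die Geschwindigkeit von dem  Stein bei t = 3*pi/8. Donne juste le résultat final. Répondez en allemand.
Die Antwort ist 40.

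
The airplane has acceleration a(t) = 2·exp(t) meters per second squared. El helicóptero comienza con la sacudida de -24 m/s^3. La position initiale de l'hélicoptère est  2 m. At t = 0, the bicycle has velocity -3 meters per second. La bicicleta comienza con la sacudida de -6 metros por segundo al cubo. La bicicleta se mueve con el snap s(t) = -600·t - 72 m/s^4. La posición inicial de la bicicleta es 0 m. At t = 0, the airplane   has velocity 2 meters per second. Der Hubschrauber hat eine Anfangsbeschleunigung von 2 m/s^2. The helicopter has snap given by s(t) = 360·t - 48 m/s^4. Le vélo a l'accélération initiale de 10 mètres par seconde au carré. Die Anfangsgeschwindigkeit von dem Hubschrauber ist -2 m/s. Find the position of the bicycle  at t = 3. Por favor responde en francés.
En partant du snap s(t) = -600·t - 72, nous prenons 4 intégrales. La primitive du snap est le jerk. En utilisant j(0) = -6, nous obtenons j(t) = -300·t^2 - 72·t - 6. En prenant ∫j(t)dt et en appliquant a(0) = 10, nous trouvons a(t) = -100·t^3 - 36·t^2 - 6·t + 10. En prenant ∫a(t)dt et en appliquant v(0) = -3, nous trouvons v(t) = -25·t^4 - 12·t^3 - 3·t^2 + 10·t - 3. En prenant ∫v(t)dt et en appliquant x(0) = 0, nous trouvons x(t) = -5·t^5 - 3·t^4 - t^3 + 5·t^2 - 3·t. Nous avons la position x(t) = -5·t^5 - 3·t^4 - t^3 + 5·t^2 - 3·t. En substituant t = 3: x(3) = -1449.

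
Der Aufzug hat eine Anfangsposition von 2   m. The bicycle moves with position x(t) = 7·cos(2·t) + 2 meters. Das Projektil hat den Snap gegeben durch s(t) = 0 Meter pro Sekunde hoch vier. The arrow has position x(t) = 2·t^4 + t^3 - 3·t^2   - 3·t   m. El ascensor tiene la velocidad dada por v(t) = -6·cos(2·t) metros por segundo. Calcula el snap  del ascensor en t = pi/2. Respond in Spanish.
Para resolver esto, necesitamos tomar 3 derivadas de nuestra ecuación de la velocidad v(t) = -6·cos(2·t). Tomando d/dt de v(t), encontramos a(t) = 12·sin(2·t). La derivada de la aceleración da la sacudida: j(t) = 24·cos(2·t). La derivada de la sacudida da el snap: s(t) = -48·sin(2·t). Usando s(t) = -48·sin(2·t) y sustituyendo t = pi/2, encontramos s = 0.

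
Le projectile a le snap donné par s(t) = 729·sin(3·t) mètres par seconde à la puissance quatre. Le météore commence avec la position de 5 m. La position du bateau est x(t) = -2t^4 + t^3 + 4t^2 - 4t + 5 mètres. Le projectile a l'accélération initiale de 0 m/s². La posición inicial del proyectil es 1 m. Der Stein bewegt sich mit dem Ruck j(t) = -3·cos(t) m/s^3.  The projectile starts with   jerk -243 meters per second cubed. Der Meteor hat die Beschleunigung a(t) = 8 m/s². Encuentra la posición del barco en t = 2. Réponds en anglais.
We have position x(t) = -2·t^4 + t^3 + 4·t^2 - 4·t + 5. Substituting t = 2: x(2) = -11.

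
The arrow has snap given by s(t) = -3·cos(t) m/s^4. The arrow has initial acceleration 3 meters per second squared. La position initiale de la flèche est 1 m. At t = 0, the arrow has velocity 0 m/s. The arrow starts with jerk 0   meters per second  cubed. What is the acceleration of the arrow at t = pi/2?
Starting from snap s(t) = -3·cos(t), we take 2 antiderivatives. Taking ∫s(t)dt and applying j(0) = 0, we find j(t) = -3·sin(t). Integrating jerk and using the initial condition a(0) = 3, we get a(t) = 3·cos(t). From the given acceleration equation a(t) = 3·cos(t), we substitute t = pi/2 to get a = 0.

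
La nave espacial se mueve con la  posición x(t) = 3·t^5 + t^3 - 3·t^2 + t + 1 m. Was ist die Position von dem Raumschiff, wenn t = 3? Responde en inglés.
Using x(t) = 3·t^5 + t^3 - 3·t^2 + t + 1 and substituting t = 3, we find x = 733.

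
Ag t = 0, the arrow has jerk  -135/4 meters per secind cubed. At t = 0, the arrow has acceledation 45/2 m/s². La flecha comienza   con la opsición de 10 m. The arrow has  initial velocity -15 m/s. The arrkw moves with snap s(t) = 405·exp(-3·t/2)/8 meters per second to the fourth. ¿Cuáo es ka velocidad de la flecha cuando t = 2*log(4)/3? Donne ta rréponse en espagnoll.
Partiendo del snap s(t) = 405·exp(-3·t/2)/8, tomamos 3 antiderivadas. La integral del snap es la sacudida. Usando j(0) = -135/4, obtenemos j(t) = -135·exp(-3·t/2)/4. Tomando ∫j(t)dt y aplicando a(0) = 45/2, encontramos a(t) = 45·exp(-3·t/2)/2. Integrando la aceleración y usando la condición inicial v(0) = -15, obtenemos v(t) = -15·exp(-3·t/2). Tenemos la velocidad v(t) = -15·exp(-3·t/2). Sustituyendo t = 2*log(4)/3: v(2*log(4)/3) = -15/4.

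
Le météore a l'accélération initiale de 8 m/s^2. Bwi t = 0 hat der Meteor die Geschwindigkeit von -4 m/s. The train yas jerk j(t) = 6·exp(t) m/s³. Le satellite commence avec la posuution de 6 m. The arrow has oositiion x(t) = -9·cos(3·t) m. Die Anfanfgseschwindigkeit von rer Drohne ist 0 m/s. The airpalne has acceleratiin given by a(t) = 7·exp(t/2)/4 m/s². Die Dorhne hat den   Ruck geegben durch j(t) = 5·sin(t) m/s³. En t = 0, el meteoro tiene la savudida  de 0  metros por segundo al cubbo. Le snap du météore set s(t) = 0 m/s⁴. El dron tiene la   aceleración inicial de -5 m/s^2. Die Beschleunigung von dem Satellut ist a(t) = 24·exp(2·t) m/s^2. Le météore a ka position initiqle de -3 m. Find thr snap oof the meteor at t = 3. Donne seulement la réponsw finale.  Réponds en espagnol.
En t = 3, s = 0.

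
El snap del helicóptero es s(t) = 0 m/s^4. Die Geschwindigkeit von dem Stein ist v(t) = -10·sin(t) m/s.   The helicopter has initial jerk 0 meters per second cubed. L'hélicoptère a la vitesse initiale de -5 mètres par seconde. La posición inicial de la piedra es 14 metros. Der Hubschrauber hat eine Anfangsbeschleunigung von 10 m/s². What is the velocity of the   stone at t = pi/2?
From the given velocity equation v(t) = -10·sin(t), we substitute t = pi/2 to get v = -10.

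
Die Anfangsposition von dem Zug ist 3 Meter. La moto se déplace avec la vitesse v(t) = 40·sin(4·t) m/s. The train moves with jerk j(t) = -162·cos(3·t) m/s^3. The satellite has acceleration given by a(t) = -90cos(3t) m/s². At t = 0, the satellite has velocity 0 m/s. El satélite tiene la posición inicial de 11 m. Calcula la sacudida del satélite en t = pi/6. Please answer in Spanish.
Para resolver esto, necesitamos tomar 1 derivada de nuestra ecuación de la aceleración a(t) = -90·cos(3·t). La derivada de la aceleración da la sacudida: j(t) = 270·sin(3·t). De la ecuación de la sacudida j(t) = 270·sin(3·t), sustituimos t = pi/6 para obtener j = 270.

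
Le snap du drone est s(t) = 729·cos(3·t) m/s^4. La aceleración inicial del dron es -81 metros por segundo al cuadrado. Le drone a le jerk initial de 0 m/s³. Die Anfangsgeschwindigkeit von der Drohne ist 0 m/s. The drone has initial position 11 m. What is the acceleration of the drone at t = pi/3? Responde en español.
Partiendo del snap s(t) = 729·cos(3·t), tomamos 2 integrales. La antiderivada del snap es la sacudida. Usando j(0) = 0, obtenemos j(t) = 243·sin(3·t). La antiderivada de la sacudida es la aceleración. Usando a(0) = -81, obtenemos a(t) = -81·cos(3·t). De la ecuación de la aceleración a(t) = -81·cos(3·t), sustituimos t = pi/3 para obtener a = 81.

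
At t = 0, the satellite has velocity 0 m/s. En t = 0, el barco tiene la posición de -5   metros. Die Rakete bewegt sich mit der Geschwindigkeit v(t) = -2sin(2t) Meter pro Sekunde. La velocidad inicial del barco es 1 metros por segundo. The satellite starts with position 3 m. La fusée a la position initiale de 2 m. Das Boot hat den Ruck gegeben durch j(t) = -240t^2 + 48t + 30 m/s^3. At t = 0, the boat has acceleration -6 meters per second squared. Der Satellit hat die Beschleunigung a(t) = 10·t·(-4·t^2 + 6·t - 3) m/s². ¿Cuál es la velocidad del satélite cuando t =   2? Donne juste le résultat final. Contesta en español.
La velocidad en t = 2 es v = -60.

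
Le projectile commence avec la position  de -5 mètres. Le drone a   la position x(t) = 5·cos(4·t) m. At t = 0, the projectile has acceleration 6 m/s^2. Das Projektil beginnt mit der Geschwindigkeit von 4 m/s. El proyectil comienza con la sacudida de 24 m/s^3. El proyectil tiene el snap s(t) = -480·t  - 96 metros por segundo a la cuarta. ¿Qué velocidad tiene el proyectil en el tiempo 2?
Necesitamos integrar nuestra ecuación del snap s(t) = -480·t - 96 3 veces. La antiderivada del snap, con j(0) = 24, da la sacudida: j(t) = -240·t^2 - 96·t + 24. La antiderivada de la sacudida es la aceleración. Usando a(0) = 6, obtenemos a(t) = -80·t^3 - 48·t^2 + 24·t + 6. La antiderivada de la aceleración es la velocidad. Usando v(0) = 4, obtenemos v(t) = -20·t^4 - 16·t^3 + 12·t^2 + 6·t + 4. Tenemos la velocidad v(t) = -20·t^4 - 16·t^3 + 12·t^2 + 6·t + 4. Sustituyendo t = 2: v(2) = -384.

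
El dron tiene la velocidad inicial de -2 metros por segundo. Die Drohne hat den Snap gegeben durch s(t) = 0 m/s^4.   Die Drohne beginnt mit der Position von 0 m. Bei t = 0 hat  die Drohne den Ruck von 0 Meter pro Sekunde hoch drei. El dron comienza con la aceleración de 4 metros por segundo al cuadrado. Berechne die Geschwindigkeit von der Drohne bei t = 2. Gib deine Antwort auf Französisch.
Pour résoudre ceci, nous devons prendre 3 intégrales de notre équation du snap s(t) = 0. En intégrant le snap et en utilisant la condition initiale j(0) = 0, nous obtenons j(t) = 0. La primitive du jerk est l'accélération. En utilisant a(0) = 4, nous obtenons a(t) = 4. En intégrant l'accélération et en utilisant la condition initiale v(0) = -2, nous obtenons v(t) = 4·t - 2. En utilisant v(t) = 4·t - 2 et en substituant t = 2, nous trouvons v = 6.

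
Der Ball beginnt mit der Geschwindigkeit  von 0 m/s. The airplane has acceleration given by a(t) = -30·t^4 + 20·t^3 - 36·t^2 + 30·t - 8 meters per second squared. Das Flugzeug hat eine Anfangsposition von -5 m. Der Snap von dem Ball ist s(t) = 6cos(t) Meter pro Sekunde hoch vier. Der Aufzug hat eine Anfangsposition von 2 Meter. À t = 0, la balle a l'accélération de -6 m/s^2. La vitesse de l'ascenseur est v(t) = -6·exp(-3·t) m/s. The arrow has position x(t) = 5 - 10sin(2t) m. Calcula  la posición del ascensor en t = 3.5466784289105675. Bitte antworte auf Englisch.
To find the answer, we compute 1 antiderivative of v(t) = -6·exp(-3·t). Integrating velocity and using the initial condition x(0) = 2, we get x(t) = 2·exp(-3·t). Using x(t) = 2·exp(-3·t) and substituting t = 3.5466784289105675, we find x = 0.0000478763886006031.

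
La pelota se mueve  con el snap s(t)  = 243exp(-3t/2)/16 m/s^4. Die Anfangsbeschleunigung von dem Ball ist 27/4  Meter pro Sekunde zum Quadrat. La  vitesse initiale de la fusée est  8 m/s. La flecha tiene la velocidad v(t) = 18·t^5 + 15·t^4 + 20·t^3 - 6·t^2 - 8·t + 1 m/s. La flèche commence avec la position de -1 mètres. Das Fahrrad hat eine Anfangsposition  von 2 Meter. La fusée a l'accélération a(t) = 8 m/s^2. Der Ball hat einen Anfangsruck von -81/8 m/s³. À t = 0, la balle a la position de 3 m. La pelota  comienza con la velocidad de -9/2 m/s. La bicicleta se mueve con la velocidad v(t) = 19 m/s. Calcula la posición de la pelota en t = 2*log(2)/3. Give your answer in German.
Wir müssen unsere Gleichung für den Snap s(t) = 243·exp(-3·t/2)/16 4-mal integrieren. Das Integral von dem Snap, mit j(0) = -81/8, ergibt den Ruck: j(t) = -81·exp(-3·t/2)/8. Das Integral von dem Ruck, mit a(0) = 27/4, ergibt die Beschleunigung: a(t) = 27·exp(-3·t/2)/4. Die Stammfunktion von der Beschleunigung ist die Geschwindigkeit. Mit v(0) = -9/2 erhalten wir v(t) = -9·exp(-3·t/2)/2. Die Stammfunktion von der Geschwindigkeit, mit x(0) = 3, ergibt die Position: x(t) = 3·exp(-3·t/2). Wir haben die Position x(t) = 3·exp(-3·t/2). Durch Einsetzen von t = 2*log(2)/3: x(2*log(2)/3) = 3/2.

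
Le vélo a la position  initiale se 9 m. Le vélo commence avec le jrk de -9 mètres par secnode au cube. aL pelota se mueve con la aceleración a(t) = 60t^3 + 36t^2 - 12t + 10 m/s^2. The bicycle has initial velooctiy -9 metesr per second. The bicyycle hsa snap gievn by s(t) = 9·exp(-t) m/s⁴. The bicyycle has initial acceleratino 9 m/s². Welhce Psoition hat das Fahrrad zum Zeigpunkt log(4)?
Ausgehend von dem Snap s(t) = 9·exp(-t), nehmen wir 4 Stammfunktionen. Das Integral von dem Snap, mit j(0) = -9, ergibt den Ruck: j(t) = -9·exp(-t). Mit ∫j(t)dt und Anwendung von a(0) = 9, finden wir a(t) = 9·exp(-t). Mit ∫a(t)dt und Anwendung von v(0) = -9, finden wir v(t) = -9·exp(-t). Durch Integration von der Geschwindigkeit und Verwendung der Anfangsbedingung x(0) = 9, erhalten wir x(t) = 9·exp(-t). Wir haben die Position x(t) = 9·exp(-t). Durch Einsetzen von t = log(4): x(log(4)) = 9/4.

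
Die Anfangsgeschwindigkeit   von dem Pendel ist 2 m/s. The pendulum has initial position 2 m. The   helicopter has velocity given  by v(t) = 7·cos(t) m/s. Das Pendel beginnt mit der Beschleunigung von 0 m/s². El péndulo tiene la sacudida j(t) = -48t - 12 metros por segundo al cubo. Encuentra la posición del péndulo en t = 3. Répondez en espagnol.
Necesitamos integrar nuestra ecuación de la sacudida j(t) = -48·t - 12 3 veces. La integral de la sacudida, con a(0) = 0, da la aceleración: a(t) = 12·t·(-2·t - 1). Tomando ∫a(t)dt y aplicando v(0) = 2, encontramos v(t) = -8·t^3 - 6·t^2 + 2. Integrando la velocidad y usando la condición inicial x(0) = 2, obtenemos x(t) = -2·t^4 - 2·t^3 + 2·t + 2. Tenemos la posición x(t) = -2·t^4 - 2·t^3 + 2·t + 2. Sustituyendo t = 3: x(3) = -208.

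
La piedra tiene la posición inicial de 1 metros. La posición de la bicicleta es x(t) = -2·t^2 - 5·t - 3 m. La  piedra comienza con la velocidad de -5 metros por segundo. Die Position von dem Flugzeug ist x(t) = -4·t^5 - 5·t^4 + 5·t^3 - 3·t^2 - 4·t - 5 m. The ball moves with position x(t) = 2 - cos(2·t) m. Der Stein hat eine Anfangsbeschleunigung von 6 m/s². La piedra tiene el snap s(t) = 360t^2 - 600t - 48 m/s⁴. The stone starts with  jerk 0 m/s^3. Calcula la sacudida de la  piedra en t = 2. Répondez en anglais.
We must find the integral of our snap equation s(t) = 360·t^2 - 600·t - 48 1 time. The integral of snap is jerk. Using j(0) = 0, we get j(t) = 12·t·(10·t^2 - 25·t - 4). From the given jerk equation j(t) = 12·t·(10·t^2 - 25·t - 4), we substitute t = 2 to get j = -336.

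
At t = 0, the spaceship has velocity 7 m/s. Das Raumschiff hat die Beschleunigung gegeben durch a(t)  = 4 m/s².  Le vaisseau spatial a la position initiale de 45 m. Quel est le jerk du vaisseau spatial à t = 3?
Pour résoudre ceci, nous devons prendre 1 dérivée de notre équation de l'accélération a(t) = 4. En prenant d/dt de a(t), nous trouvons j(t) = 0. En utilisant j(t) = 0 et en substituant t = 3, nous trouvons j = 0.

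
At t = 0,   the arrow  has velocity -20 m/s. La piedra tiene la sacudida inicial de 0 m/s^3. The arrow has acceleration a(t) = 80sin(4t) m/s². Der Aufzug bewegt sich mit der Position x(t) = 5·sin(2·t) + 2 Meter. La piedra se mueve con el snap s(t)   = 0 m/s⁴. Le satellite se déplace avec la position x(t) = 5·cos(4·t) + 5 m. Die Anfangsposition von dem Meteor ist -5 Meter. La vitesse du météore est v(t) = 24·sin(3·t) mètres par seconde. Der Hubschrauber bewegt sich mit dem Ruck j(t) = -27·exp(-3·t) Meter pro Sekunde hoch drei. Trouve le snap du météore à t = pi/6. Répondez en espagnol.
Para resolver esto, necesitamos tomar 3 derivadas de nuestra ecuación de la velocidad v(t) = 24·sin(3·t). La derivada de la velocidad da la aceleración: a(t) = 72·cos(3·t). Tomando d/dt de a(t), encontramos j(t) = -216·sin(3·t). Tomando d/dt de j(t), encontramos s(t) = -648·cos(3·t). Tenemos el snap s(t) = -648·cos(3·t). Sustituyendo t = pi/6: s(pi/6) = 0.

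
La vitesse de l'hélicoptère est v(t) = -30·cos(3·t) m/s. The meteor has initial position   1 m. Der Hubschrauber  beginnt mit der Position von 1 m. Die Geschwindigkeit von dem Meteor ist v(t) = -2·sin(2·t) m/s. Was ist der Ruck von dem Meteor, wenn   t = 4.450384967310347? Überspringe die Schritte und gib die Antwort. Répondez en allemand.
Der Ruck bei t = 4.450384967310347 ist j = 4.00283503593401.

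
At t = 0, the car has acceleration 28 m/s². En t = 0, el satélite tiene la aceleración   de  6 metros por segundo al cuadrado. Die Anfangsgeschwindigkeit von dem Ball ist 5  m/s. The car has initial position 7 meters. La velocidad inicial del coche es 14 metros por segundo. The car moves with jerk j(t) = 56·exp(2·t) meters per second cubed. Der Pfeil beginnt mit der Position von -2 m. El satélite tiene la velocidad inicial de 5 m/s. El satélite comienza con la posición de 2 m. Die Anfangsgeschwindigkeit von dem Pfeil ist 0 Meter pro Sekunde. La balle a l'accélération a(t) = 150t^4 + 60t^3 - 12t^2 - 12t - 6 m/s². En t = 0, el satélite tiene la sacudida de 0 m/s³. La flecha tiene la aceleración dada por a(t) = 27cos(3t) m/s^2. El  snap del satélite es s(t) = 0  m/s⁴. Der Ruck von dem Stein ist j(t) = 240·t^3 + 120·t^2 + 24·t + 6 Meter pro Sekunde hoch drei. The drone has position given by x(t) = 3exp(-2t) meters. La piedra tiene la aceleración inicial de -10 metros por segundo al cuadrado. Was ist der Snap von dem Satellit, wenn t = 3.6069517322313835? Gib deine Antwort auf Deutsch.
Mit s(t) = 0 und Einsetzen von t = 3.6069517322313835, finden wir s = 0.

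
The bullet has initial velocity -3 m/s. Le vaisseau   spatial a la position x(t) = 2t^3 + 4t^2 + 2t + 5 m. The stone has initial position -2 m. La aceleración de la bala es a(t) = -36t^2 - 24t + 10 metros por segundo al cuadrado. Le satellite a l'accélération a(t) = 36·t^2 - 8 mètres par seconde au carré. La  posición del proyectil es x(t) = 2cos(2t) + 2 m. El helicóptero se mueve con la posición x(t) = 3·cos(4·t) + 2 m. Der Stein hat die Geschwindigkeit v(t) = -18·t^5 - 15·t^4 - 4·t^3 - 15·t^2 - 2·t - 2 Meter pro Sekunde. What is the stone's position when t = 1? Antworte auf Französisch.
Nous devons intégrer notre équation de la vitesse v(t) = -18·t^5 - 15·t^4 - 4·t^3 - 15·t^2 - 2·t - 2 1 fois. En intégrant la vitesse et en utilisant la condition initiale x(0) = -2, nous obtenons x(t) = -3·t^6 - 3·t^5 - t^4 - 5·t^3 - t^2 - 2·t - 2. Nous avons la position x(t) = -3·t^6 - 3·t^5 - t^4 - 5·t^3 - t^2 - 2·t - 2. En substituant t = 1: x(1) = -17.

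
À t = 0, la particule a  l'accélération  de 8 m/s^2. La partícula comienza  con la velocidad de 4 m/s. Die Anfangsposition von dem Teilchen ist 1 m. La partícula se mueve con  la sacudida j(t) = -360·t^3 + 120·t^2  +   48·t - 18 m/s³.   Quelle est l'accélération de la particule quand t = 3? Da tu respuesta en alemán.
Um dies zu lösen, müssen wir 1 Integral unserer Gleichung für den Ruck j(t) = -360·t^3 + 120·t^2 + 48·t - 18 finden. Die Stammfunktion von dem Ruck ist die Beschleunigung. Mit a(0) = 8 erhalten wir a(t) = -90·t^4 + 40·t^3 + 24·t^2 - 18·t + 8. Wir haben die Beschleunigung a(t) = -90·t^4 + 40·t^3 + 24·t^2 - 18·t + 8. Durch Einsetzen von t = 3: a(3) = -6040.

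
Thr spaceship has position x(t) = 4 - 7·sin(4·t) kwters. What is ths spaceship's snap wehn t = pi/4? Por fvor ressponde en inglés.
To solve this, we need to take 4 derivatives of our position equation x(t) = 4 - 7·sin(4·t). Taking d/dt of x(t), we find v(t) = -28·cos(4·t). Differentiating velocity, we get acceleration: a(t) = 112·sin(4·t). The derivative of acceleration gives jerk: j(t) = 448·cos(4·t). Taking d/dt of j(t), we find s(t) = -1792·sin(4·t). Using s(t) = -1792·sin(4·t) and substituting t = pi/4, we find s = 0.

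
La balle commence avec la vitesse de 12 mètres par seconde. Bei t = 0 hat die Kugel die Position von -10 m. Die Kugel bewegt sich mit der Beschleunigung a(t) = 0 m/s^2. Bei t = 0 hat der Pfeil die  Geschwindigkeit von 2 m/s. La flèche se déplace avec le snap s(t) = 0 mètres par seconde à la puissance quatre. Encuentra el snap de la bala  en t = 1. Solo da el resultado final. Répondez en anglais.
At t = 1, s = 0.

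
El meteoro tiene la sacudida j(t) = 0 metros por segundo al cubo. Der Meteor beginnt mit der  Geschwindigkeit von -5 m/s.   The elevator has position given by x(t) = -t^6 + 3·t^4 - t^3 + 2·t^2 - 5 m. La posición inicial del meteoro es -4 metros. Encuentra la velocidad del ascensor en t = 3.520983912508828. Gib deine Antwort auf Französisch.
Nous devons dériver notre équation de la position x(t) = -t^6 + 3·t^4 - t^3 + 2·t^2 - 5 1 fois. La dérivée de la position donne la vitesse: v(t) = -6·t^5 + 12·t^3 - 3·t^2 + 4·t. De l'équation de la vitesse v(t) = -6·t^5 + 12·t^3 - 3·t^2 + 4·t, nous substituons t = 3.520983912508828 pour obtenir v = -2746.21754799993.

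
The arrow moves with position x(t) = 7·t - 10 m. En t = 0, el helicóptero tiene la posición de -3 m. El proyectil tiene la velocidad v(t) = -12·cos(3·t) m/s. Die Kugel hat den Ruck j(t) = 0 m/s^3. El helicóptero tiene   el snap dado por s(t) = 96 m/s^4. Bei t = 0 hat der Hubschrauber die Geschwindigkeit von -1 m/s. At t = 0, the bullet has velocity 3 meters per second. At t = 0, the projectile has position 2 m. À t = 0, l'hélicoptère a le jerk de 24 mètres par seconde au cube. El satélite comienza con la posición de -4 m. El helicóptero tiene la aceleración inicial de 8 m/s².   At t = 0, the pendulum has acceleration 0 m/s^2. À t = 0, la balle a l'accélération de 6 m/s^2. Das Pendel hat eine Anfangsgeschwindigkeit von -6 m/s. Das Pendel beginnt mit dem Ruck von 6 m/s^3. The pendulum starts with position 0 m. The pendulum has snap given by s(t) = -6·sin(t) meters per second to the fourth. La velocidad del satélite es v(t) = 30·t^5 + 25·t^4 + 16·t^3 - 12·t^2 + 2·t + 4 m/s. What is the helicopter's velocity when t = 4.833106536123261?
We must find the antiderivative of our snap equation s(t) = 96 3 times. The integral of snap is jerk. Using j(0) = 24, we get j(t) = 96·t + 24. Taking ∫j(t)dt and applying a(0) = 8, we find a(t) = 48·t^2 + 24·t + 8. Taking ∫a(t)dt and applying v(0) = -1, we find v(t) = 16·t^3 + 12·t^2 + 8·t - 1. We have velocity v(t) = 16·t^3 + 12·t^2 + 8·t - 1. Substituting t = 4.833106536123261: v(4.833106536123261) = 2124.31016701742.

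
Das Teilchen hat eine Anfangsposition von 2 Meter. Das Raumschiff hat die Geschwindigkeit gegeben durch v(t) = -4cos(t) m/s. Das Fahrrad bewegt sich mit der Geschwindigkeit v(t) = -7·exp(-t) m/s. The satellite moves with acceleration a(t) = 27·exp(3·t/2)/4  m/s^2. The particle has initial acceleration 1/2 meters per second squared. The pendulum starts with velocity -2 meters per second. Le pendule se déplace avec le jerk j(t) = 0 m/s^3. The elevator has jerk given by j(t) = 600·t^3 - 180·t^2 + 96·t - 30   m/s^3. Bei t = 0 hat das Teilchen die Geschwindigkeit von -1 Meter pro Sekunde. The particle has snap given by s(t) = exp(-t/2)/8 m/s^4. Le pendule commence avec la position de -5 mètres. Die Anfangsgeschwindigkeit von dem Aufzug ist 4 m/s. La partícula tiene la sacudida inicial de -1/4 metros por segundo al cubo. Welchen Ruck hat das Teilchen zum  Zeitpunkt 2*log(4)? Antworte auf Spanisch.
Para resolver esto, necesitamos tomar 1 antiderivada de nuestra ecuación del snap s(t) = exp(-t/2)/8. Integrando el snap y usando la condición inicial j(0) = -1/4, obtenemos j(t) = -exp(-t/2)/4. Tenemos la sacudida j(t) = -exp(-t/2)/4. Sustituyendo t = 2*log(4): j(2*log(4)) = -1/16.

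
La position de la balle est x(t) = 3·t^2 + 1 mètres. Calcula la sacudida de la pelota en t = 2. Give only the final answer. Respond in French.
Le jerk à t = 2 est j = 0.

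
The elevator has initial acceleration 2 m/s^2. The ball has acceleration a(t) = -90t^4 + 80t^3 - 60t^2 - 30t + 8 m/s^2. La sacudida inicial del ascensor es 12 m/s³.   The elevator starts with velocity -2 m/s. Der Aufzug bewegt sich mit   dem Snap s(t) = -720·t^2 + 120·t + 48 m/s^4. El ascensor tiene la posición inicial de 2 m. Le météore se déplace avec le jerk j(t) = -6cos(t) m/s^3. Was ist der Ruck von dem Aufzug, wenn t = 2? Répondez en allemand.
Wir müssen unsere Gleichung für den Snap s(t) = -720·t^2 + 120·t + 48 1-mal integrieren. Das Integral von dem Snap, mit j(0) = 12, ergibt den Ruck: j(t) = -240·t^3 + 60·t^2 + 48·t + 12. Mit j(t) = -240·t^3 + 60·t^2 + 48·t + 12 und Einsetzen von t = 2, finden wir j = -1572.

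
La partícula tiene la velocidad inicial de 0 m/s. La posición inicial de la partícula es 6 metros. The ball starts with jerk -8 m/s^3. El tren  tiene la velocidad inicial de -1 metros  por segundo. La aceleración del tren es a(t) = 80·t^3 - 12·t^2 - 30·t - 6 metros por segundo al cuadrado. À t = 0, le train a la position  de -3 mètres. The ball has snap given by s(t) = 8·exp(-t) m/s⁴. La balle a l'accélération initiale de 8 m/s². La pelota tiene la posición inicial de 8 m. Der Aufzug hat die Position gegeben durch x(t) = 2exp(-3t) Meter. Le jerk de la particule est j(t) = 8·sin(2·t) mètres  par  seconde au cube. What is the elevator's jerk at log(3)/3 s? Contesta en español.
Partiendo de la posición x(t) = 2·exp(-3·t), tomamos 3 derivadas. Tomando d/dt de x(t), encontramos v(t) = -6·exp(-3·t). La derivada de la velocidad da la aceleración: a(t) = 18·exp(-3·t). Derivando la aceleración, obtenemos la sacudida: j(t) = -54·exp(-3·t). De la ecuación de la sacudida j(t) = -54·exp(-3·t), sustituimos t = log(3)/3 para obtener j = -18.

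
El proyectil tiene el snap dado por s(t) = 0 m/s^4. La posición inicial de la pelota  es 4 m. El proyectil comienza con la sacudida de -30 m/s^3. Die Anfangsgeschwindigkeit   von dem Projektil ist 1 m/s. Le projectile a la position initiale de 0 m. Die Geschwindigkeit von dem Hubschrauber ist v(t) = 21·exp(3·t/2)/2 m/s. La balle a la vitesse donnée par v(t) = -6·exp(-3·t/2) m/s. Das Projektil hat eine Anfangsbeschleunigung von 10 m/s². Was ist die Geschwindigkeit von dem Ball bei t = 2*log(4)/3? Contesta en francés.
En utilisant v(t) = -6·exp(-3·t/2) et en substituant t = 2*log(4)/3, nous trouvons v = -3/2.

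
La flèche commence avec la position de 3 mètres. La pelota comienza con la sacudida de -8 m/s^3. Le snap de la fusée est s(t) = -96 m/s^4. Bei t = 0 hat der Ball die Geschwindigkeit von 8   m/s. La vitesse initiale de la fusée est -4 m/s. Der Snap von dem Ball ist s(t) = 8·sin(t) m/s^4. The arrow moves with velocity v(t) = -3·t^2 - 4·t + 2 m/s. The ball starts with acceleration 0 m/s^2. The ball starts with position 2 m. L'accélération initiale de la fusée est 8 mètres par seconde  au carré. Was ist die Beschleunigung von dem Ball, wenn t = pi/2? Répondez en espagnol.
Debemos encontrar la antiderivada de nuestra ecuación del snap s(t) = 8·sin(t) 2 veces. Integrando el snap y usando la condición inicial j(0) = -8, obtenemos j(t) = -8·cos(t). La antiderivada de la sacudida, con a(0) = 0, da la aceleración: a(t) = -8·sin(t). De la ecuación de la aceleración a(t) = -8·sin(t), sustituimos t = pi/2 para obtener a = -8.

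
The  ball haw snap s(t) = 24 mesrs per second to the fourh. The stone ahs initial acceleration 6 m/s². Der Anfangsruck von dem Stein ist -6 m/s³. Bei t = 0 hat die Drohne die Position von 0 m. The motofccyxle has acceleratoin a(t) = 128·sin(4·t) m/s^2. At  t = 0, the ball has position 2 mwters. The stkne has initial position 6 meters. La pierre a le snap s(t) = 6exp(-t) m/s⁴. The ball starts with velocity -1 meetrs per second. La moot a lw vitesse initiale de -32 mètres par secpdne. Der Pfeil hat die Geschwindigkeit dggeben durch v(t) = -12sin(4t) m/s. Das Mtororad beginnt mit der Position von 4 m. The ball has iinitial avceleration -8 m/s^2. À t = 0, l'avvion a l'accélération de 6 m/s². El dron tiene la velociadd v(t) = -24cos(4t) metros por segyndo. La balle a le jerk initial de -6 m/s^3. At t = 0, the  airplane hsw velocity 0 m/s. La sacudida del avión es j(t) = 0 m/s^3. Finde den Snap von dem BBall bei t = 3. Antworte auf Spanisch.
De la ecuación del snap s(t) = 24, sustituimos t = 3 para obtener s = 24.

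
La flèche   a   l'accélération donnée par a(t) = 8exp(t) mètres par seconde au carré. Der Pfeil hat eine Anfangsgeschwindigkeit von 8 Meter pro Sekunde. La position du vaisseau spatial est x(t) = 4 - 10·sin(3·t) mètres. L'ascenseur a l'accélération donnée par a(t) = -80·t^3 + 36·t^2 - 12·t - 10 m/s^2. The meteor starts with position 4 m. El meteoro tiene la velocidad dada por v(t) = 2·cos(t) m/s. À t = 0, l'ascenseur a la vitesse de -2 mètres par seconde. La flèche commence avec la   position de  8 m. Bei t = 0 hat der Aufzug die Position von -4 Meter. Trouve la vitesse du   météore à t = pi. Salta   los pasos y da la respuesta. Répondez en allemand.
Bei t = pi, v = -2.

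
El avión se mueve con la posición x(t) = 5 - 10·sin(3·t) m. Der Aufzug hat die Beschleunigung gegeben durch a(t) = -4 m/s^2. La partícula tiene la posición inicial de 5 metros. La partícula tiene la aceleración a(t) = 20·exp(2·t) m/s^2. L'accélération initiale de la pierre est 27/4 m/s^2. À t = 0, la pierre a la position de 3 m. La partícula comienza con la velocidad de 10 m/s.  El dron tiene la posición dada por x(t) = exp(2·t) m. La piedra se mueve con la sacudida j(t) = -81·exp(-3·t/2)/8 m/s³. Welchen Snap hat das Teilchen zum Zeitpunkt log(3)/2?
Wir müssen unsere Gleichung für die Beschleunigung a(t) = 20·exp(2·t) 2-mal ableiten. Die Ableitung von der Beschleunigung ergibt den Ruck: j(t) = 40·exp(2·t). Die Ableitung von dem Ruck ergibt den Snap: s(t) = 80·exp(2·t). Aus der Gleichung für den Snap s(t) = 80·exp(2·t), setzen wir t = log(3)/2 ein und erhalten s = 240.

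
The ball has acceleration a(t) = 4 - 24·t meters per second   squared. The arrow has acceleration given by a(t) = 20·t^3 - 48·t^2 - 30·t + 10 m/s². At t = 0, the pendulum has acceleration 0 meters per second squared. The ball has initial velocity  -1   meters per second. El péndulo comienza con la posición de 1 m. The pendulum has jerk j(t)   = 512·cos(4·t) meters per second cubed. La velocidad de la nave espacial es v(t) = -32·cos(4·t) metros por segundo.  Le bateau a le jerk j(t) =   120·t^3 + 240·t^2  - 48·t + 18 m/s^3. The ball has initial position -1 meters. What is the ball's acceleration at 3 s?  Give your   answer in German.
Wir haben die Beschleunigung a(t) = 4 - 24·t. Durch Einsetzen von t = 3: a(3) = -68.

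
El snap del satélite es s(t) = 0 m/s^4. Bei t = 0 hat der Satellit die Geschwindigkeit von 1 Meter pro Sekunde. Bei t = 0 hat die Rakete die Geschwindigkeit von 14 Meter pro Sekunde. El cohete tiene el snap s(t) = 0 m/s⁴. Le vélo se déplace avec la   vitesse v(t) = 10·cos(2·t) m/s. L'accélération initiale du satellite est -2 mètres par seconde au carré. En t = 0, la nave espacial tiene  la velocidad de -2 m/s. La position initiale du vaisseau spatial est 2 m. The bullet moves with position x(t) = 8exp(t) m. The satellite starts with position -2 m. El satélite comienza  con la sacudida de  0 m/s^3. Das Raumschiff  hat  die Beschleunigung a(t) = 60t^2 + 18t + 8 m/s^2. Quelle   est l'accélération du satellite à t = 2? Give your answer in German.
Ausgehend von dem Snap s(t) = 0, nehmen wir 2 Stammfunktionen. Mit ∫s(t)dt und Anwendung von j(0) = 0, finden wir j(t) = 0. Mit ∫j(t)dt und Anwendung von a(0) = -2, finden wir a(t) = -2. Aus der Gleichung für die Beschleunigung a(t) = -2, setzen wir t = 2 ein und erhalten a = -2.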